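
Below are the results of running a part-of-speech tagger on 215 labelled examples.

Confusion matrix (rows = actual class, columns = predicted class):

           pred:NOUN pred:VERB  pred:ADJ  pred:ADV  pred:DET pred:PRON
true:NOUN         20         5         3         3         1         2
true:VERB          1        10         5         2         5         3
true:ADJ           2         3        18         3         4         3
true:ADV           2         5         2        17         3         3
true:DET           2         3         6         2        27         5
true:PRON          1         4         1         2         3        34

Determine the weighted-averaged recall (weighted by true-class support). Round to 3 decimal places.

0.586

Per-class recall (TP/(TP+FN)):
  NOUN: TP=20, FN=5+3+3+1+2=14 → 20/34 = 0.5882
  VERB: TP=10, FN=1+5+2+5+3=16 → 10/26 = 0.3846
  ADJ: TP=18, FN=2+3+3+4+3=15 → 18/33 = 0.5455
  ADV: TP=17, FN=2+5+2+3+3=15 → 17/32 = 0.5313
  DET: TP=27, FN=2+3+6+2+5=18 → 27/45 = 0.6000
  PRON: TP=34, FN=1+4+1+2+3=11 → 34/45 = 0.7556
Weighted-recall = Σ (supportᵢ/N)·recallᵢ with N=215: (34/215)·0.5882 + (26/215)·0.3846 + (33/215)·0.5455 + (32/215)·0.5313 + (45/215)·0.6000 + (45/215)·0.7556 = 0.586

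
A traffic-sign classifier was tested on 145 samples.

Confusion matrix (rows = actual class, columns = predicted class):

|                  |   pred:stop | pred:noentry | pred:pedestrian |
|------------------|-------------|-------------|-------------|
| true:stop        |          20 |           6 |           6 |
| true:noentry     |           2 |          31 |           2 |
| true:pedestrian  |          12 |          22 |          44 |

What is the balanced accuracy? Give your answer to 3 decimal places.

0.692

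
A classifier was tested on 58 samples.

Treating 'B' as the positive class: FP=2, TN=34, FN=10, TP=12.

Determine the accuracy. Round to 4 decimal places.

Accuracy = (TP+TN)/N = (12+34)/58 = 0.7931

0.7931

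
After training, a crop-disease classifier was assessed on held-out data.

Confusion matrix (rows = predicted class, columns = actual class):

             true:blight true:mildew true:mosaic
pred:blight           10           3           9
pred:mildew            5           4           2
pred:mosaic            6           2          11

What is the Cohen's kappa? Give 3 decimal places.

0.186

Observed agreement pₒ = trace/N = 25/52 = 0.4808
Expected agreement pₑ = Σ (rowᵢ·colᵢ)/N² = (21·22 + 9·11 + 22·19)/52² = 0.3621
κ = (pₒ − pₑ)/(1 − pₑ) = (0.4808 − 0.3621)/(1 − 0.3621) = 0.186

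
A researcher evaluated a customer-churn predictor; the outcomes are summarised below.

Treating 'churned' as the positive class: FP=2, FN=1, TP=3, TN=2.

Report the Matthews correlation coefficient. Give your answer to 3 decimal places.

MCC = (TP·TN − FP·FN) / √((TP+FP)(TP+FN)(TN+FP)(TN+FN))
Numerator = 3·2 − 2·1 = 4
Denominator = √(5·4·4·3) = √240 = 15.4919
MCC = 4 / 15.4919 = 0.258

0.258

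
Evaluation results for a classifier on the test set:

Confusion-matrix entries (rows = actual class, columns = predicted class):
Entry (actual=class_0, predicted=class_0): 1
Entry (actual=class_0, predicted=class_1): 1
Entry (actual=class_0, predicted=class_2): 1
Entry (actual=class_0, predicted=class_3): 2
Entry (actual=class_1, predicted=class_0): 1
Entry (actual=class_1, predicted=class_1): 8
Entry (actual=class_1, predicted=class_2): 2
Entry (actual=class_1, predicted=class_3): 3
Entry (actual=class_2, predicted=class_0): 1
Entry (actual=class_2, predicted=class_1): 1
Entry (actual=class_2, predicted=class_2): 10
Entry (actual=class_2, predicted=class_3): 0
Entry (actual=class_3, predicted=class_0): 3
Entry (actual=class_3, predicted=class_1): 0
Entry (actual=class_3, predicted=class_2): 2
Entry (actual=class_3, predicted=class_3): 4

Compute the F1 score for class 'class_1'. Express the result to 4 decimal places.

0.6667

Take TP from the diagonal, FP from the rest of the 'class_1' prediction marginal, FN from the rest of the 'class_1' actual marginal.
F1 score = 2·TP/(2·TP+FP+FN).
class_1: TP=8, FP=1+1+0=2, FN=1+2+3=6 → 16/24 = 0.66667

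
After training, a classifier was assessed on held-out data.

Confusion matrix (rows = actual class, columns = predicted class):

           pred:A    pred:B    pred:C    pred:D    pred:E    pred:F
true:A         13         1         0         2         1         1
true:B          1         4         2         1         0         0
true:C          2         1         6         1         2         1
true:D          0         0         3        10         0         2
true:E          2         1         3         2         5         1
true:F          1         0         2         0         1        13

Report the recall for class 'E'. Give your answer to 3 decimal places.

0.357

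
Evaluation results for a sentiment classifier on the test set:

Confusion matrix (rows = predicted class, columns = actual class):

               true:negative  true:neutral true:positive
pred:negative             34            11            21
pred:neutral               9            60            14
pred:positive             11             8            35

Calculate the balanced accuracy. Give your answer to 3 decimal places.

0.630

Balanced accuracy = mean of per-class recall.
  negative: recall = 34/54 = 0.6296
  neutral: recall = 60/79 = 0.7595
  positive: recall = 35/70 = 0.5000
Mean = (0.6296 + 0.7595 + 0.5000) / 3 = 0.630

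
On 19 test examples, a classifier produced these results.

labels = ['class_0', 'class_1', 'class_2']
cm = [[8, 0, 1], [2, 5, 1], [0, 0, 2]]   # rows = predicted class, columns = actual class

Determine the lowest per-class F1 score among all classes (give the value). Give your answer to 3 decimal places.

Per-class F1 score (2·TP/(2·TP+FP+FN)):
  class_0: TP=8, FP=0+1=1, FN=2+0=2 → 16/19 = 0.8421
  class_1: TP=5, FP=2+1=3, FN=0+0=0 → 10/13 = 0.7692
  class_2: TP=2, FP=0+0=0, FN=1+1=2 → 4/6 = 0.6667
Lowest is class 'class_2' with F1 score = 0.667.

0.667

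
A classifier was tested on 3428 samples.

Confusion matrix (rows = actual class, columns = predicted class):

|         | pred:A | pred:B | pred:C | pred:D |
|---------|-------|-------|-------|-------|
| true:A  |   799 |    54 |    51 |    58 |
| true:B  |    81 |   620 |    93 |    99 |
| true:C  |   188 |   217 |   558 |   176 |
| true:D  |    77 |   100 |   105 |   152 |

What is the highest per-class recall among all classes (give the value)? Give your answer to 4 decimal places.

0.8306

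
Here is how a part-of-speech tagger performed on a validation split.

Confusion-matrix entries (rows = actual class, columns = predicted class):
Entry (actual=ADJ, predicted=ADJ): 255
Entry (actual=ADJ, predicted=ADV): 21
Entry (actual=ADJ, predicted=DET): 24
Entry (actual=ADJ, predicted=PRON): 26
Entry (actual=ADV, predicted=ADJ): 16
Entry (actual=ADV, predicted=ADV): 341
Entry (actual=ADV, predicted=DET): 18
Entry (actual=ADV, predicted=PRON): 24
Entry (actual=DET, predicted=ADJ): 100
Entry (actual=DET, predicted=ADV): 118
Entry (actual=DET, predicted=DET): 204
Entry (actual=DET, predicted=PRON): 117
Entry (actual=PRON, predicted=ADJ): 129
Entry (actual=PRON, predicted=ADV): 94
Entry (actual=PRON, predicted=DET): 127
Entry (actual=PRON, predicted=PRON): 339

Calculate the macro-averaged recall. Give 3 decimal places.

0.627

Per-class recall (TP/(TP+FN)):
  ADJ: TP=255, FN=21+24+26=71 → 255/326 = 0.7822
  ADV: TP=341, FN=16+18+24=58 → 341/399 = 0.8546
  DET: TP=204, FN=100+118+117=335 → 204/539 = 0.3785
  PRON: TP=339, FN=129+94+127=350 → 339/689 = 0.4920
Macro-recall = mean = (0.7822 + 0.8546 + 0.3785 + 0.4920) / 4 = 0.627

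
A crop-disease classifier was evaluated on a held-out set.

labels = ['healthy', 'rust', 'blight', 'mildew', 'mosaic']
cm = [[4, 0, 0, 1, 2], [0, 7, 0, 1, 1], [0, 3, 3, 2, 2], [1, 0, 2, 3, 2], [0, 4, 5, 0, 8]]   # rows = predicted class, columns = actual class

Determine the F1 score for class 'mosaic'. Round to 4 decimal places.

0.5000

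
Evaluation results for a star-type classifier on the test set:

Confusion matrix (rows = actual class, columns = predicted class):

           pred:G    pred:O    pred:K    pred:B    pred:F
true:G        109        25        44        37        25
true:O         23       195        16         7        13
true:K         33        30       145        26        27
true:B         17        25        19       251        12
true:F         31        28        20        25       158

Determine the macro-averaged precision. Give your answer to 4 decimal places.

Per-class precision (TP/(TP+FP)):
  G: TP=109, FP=23+33+17+31=104 → 109/213 = 0.51174
  O: TP=195, FP=25+30+25+28=108 → 195/303 = 0.64356
  K: TP=145, FP=44+16+19+20=99 → 145/244 = 0.59426
  B: TP=251, FP=37+7+26+25=95 → 251/346 = 0.72543
  F: TP=158, FP=25+13+27+12=77 → 158/235 = 0.67234
Macro-precision = mean = (0.51174 + 0.64356 + 0.59426 + 0.72543 + 0.67234) / 5 = 0.6295

0.6295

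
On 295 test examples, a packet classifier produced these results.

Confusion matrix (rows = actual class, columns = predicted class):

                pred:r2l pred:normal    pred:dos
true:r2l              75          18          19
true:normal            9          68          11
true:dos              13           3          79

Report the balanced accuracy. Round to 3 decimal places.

Balanced accuracy = mean of per-class recall.
  r2l: recall = 75/112 = 0.6696
  normal: recall = 68/88 = 0.7727
  dos: recall = 79/95 = 0.8316
Mean = (0.6696 + 0.7727 + 0.8316) / 3 = 0.758

0.758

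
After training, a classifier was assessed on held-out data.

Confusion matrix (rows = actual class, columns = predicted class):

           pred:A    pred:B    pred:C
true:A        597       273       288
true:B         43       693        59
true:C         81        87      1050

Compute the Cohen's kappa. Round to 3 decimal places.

Observed agreement pₒ = trace/N = 2340/3171 = 0.7379
Expected agreement pₑ = Σ (rowᵢ·colᵢ)/N² = (1158·721 + 795·1053 + 1218·1397)/3171² = 0.3355
κ = (pₒ − pₑ)/(1 − pₑ) = (0.7379 − 0.3355)/(1 − 0.3355) = 0.606

0.606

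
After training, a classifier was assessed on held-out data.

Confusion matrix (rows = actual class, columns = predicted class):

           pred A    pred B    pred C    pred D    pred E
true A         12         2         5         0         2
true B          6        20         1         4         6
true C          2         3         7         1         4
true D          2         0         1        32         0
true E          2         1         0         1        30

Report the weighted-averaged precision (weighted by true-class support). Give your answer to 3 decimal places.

0.703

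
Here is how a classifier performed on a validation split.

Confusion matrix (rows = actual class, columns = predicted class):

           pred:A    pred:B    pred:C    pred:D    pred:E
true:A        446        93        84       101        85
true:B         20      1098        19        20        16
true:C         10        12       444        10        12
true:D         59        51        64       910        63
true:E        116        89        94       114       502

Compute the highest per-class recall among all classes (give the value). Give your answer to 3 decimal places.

Per-class recall (TP/(TP+FN)):
  A: TP=446, FN=93+84+101+85=363 → 446/809 = 0.5513
  B: TP=1098, FN=20+19+20+16=75 → 1098/1173 = 0.9361
  C: TP=444, FN=10+12+10+12=44 → 444/488 = 0.9098
  D: TP=910, FN=59+51+64+63=237 → 910/1147 = 0.7934
  E: TP=502, FN=116+89+94+114=413 → 502/915 = 0.5486
Highest is class 'B' with recall = 0.936.

0.936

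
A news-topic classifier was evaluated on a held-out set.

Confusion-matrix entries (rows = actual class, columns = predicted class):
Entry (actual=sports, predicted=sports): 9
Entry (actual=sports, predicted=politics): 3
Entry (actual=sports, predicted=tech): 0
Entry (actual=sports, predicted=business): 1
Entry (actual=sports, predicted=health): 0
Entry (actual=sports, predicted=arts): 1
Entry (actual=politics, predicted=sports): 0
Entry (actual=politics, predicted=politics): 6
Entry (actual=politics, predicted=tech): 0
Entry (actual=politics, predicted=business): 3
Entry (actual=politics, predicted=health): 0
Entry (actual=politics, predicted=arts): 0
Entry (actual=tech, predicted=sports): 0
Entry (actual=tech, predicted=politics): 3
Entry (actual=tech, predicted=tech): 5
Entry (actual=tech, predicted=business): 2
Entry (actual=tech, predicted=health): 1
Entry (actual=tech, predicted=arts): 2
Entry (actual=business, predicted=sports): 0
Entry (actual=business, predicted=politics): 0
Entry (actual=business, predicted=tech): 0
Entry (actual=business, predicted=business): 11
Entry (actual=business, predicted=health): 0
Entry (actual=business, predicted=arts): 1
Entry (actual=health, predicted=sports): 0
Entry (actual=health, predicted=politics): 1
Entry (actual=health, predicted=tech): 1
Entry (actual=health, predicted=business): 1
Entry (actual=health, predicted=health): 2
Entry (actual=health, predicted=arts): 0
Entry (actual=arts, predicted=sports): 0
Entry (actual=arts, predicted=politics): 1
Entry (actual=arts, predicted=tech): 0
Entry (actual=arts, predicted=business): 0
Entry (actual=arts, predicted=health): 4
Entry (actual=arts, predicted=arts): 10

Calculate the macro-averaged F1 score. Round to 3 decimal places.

Per-class F1 score (2·TP/(2·TP+FP+FN)):
  sports: TP=9, FP=0+0+0+0+0=0, FN=3+0+1+0+1=5 → 18/23 = 0.7826
  politics: TP=6, FP=3+3+0+1+1=8, FN=0+0+3+0+0=3 → 12/23 = 0.5217
  tech: TP=5, FP=0+0+0+1+0=1, FN=0+3+2+1+2=8 → 10/19 = 0.5263
  business: TP=11, FP=1+3+2+1+0=7, FN=0+0+0+0+1=1 → 22/30 = 0.7333
  health: TP=2, FP=0+0+1+0+4=5, FN=0+1+1+1+0=3 → 4/12 = 0.3333
  arts: TP=10, FP=1+0+2+1+0=4, FN=0+1+0+0+4=5 → 20/29 = 0.6897
Macro-F1 score = mean = (0.7826 + 0.5217 + 0.5263 + 0.7333 + 0.3333 + 0.6897) / 6 = 0.598

0.598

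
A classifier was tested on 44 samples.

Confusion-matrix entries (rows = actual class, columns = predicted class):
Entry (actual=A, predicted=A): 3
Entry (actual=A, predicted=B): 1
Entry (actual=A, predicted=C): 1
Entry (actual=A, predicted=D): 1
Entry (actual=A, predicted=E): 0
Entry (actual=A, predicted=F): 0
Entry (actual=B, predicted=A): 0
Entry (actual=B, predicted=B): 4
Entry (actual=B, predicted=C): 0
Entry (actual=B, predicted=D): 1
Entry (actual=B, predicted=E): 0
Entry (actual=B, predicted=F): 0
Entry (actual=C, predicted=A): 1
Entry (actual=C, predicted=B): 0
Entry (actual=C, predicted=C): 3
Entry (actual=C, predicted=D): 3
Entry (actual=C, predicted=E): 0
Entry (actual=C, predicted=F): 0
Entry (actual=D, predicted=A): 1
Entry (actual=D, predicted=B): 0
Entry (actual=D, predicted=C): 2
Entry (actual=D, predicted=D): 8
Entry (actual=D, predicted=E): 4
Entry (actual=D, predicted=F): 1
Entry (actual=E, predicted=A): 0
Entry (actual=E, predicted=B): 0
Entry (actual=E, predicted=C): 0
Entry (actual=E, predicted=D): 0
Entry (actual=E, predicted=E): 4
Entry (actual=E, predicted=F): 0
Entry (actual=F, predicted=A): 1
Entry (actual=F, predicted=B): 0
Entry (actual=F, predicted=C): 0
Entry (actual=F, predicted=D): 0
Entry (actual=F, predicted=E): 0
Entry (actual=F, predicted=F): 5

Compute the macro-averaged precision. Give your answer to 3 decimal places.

Per-class precision (TP/(TP+FP)):
  A: TP=3, FP=0+1+1+0+1=3 → 3/6 = 0.5000
  B: TP=4, FP=1+0+0+0+0=1 → 4/5 = 0.8000
  C: TP=3, FP=1+0+2+0+0=3 → 3/6 = 0.5000
  D: TP=8, FP=1+1+3+0+0=5 → 8/13 = 0.6154
  E: TP=4, FP=0+0+0+4+0=4 → 4/8 = 0.5000
  F: TP=5, FP=0+0+0+1+0=1 → 5/6 = 0.8333
Macro-precision = mean = (0.5000 + 0.8000 + 0.5000 + 0.6154 + 0.5000 + 0.8333) / 6 = 0.625

0.625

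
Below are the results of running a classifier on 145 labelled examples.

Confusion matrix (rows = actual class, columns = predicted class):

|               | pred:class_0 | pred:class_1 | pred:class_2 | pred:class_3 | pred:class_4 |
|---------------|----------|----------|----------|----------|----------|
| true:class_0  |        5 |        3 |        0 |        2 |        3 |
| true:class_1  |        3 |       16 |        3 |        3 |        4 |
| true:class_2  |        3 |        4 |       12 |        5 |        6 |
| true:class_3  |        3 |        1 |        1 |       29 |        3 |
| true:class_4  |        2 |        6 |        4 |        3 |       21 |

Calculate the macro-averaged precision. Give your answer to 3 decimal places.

0.541

Per-class precision (TP/(TP+FP)):
  class_0: TP=5, FP=3+3+3+2=11 → 5/16 = 0.3125
  class_1: TP=16, FP=3+4+1+6=14 → 16/30 = 0.5333
  class_2: TP=12, FP=0+3+1+4=8 → 12/20 = 0.6000
  class_3: TP=29, FP=2+3+5+3=13 → 29/42 = 0.6905
  class_4: TP=21, FP=3+4+6+3=16 → 21/37 = 0.5676
Macro-precision = mean = (0.3125 + 0.5333 + 0.6000 + 0.6905 + 0.5676) / 5 = 0.541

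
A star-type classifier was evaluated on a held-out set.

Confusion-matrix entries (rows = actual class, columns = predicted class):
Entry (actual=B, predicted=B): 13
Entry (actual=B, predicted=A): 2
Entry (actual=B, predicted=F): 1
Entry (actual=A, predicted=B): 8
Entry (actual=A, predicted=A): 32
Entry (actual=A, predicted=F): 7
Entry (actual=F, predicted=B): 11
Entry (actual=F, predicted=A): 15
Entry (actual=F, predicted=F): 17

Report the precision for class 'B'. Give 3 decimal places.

One-vs-rest for 'B': TP = diagonal; FP = other classes predicted 'B'; FN = 'B' predicted as other.
precision = TP/(TP+FP).
B: TP=13, FP=8+11=19 → 13/32 = 0.4063

0.406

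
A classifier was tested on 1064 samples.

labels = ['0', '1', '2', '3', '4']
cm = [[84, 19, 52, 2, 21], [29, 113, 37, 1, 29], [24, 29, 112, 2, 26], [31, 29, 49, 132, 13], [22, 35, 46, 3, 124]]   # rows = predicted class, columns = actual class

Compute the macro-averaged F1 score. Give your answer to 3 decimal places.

0.533

Per-class F1 score (2·TP/(2·TP+FP+FN)):
  0: TP=84, FP=19+52+2+21=94, FN=29+24+31+22=106 → 168/368 = 0.4565
  1: TP=113, FP=29+37+1+29=96, FN=19+29+29+35=112 → 226/434 = 0.5207
  2: TP=112, FP=24+29+2+26=81, FN=52+37+49+46=184 → 224/489 = 0.4581
  3: TP=132, FP=31+29+49+13=122, FN=2+1+2+3=8 → 264/394 = 0.6701
  4: TP=124, FP=22+35+46+3=106, FN=21+29+26+13=89 → 248/443 = 0.5598
Macro-F1 score = mean = (0.4565 + 0.5207 + 0.4581 + 0.6701 + 0.5598) / 5 = 0.533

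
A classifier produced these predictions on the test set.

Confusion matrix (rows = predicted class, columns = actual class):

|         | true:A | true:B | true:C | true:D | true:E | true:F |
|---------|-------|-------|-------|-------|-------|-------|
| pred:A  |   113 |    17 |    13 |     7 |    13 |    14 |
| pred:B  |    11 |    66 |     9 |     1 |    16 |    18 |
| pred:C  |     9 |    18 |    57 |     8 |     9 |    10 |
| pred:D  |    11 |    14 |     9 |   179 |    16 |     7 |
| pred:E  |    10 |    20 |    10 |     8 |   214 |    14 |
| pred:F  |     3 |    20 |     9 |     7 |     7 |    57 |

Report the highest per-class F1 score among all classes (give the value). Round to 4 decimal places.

0.8027

Per-class F1 score (2·TP/(2·TP+FP+FN)):
  A: TP=113, FP=17+13+7+13+14=64, FN=11+9+11+10+3=44 → 226/334 = 0.67665
  B: TP=66, FP=11+9+1+16+18=55, FN=17+18+14+20+20=89 → 132/276 = 0.47826
  C: TP=57, FP=9+18+8+9+10=54, FN=13+9+9+10+9=50 → 114/218 = 0.52294
  D: TP=179, FP=11+14+9+16+7=57, FN=7+1+8+8+7=31 → 358/446 = 0.80269
  E: TP=214, FP=10+20+10+8+14=62, FN=13+16+9+16+7=61 → 428/551 = 0.77677
  F: TP=57, FP=3+20+9+7+7=46, FN=14+18+10+7+14=63 → 114/223 = 0.51121
Highest is class 'D' with F1 score = 0.8027.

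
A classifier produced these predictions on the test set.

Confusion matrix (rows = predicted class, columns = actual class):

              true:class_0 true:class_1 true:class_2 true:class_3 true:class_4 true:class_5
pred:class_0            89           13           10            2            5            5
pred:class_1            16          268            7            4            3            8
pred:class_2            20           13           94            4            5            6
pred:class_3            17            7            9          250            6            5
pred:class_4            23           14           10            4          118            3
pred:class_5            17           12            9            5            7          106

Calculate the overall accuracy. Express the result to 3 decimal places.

Accuracy = trace / total = (89+268+94+250+118+106=925) / 1194 = 925/1194 = 0.775

0.775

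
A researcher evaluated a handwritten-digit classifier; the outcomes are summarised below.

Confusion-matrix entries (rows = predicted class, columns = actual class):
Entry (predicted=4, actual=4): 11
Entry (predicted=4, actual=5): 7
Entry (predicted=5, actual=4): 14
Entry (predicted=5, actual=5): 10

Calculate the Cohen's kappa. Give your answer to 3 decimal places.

Observed agreement pₒ = trace/N = 21/42 = 0.5000
Expected agreement pₑ = Σ (rowᵢ·colᵢ)/N² = (25·18 + 17·24)/42² = 0.4864
κ = (pₒ − pₑ)/(1 − pₑ) = (0.5000 − 0.4864)/(1 − 0.4864) = 0.026

0.026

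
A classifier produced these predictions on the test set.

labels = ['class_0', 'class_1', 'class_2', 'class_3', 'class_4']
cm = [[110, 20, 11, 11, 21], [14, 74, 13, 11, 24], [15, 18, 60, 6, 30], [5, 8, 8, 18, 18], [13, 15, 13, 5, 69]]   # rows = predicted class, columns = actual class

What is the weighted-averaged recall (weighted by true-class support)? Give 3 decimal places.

Per-class recall (TP/(TP+FN)):
  class_0: TP=110, FN=14+15+5+13=47 → 110/157 = 0.7006
  class_1: TP=74, FN=20+18+8+15=61 → 74/135 = 0.5481
  class_2: TP=60, FN=11+13+8+13=45 → 60/105 = 0.5714
  class_3: TP=18, FN=11+11+6+5=33 → 18/51 = 0.3529
  class_4: TP=69, FN=21+24+30+18=93 → 69/162 = 0.4259
Weighted-recall = Σ (supportᵢ/N)·recallᵢ with N=610: (157/610)·0.7006 + (135/610)·0.5481 + (105/610)·0.5714 + (51/610)·0.3529 + (162/610)·0.4259 = 0.543

0.543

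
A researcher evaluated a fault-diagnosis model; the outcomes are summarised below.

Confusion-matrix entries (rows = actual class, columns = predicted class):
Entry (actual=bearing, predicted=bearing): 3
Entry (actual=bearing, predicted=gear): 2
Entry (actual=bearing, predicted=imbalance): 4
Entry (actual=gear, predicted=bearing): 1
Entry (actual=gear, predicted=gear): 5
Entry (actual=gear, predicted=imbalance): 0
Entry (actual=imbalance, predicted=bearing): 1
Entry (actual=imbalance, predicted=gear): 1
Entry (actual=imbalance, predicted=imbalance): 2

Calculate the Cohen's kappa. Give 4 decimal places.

Observed agreement pₒ = trace/N = 10/19 = 0.52632
Expected agreement pₑ = Σ (rowᵢ·colᵢ)/N² = (9·5 + 6·8 + 4·6)/19² = 0.32410
κ = (pₒ − pₑ)/(1 − pₑ) = (0.52632 − 0.32410)/(1 − 0.32410) = 0.2992

0.2992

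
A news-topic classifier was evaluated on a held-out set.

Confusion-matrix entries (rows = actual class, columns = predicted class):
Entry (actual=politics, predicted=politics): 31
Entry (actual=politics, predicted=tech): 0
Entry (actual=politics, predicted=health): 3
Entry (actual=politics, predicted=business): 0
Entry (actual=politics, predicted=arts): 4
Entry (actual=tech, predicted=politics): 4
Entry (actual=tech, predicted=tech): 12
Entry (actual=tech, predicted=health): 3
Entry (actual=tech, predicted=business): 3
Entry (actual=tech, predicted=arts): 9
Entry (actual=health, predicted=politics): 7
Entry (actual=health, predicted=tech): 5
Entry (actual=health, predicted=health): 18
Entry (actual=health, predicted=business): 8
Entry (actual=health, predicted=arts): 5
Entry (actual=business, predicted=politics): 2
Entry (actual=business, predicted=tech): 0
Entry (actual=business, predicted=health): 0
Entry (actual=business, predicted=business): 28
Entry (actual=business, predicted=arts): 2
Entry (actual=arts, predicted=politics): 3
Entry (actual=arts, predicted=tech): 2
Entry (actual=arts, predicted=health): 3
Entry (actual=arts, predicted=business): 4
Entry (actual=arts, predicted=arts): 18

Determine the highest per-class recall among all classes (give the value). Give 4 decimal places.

0.8750

Per-class recall (TP/(TP+FN)):
  politics: TP=31, FN=0+3+0+4=7 → 31/38 = 0.81579
  tech: TP=12, FN=4+3+3+9=19 → 12/31 = 0.38710
  health: TP=18, FN=7+5+8+5=25 → 18/43 = 0.41860
  business: TP=28, FN=2+0+0+2=4 → 28/32 = 0.87500
  arts: TP=18, FN=3+2+3+4=12 → 18/30 = 0.60000
Highest is class 'business' with recall = 0.8750.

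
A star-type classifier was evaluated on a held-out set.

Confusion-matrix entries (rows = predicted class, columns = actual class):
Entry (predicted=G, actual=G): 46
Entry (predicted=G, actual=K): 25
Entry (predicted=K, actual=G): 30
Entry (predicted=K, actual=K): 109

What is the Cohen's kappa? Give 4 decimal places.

0.4247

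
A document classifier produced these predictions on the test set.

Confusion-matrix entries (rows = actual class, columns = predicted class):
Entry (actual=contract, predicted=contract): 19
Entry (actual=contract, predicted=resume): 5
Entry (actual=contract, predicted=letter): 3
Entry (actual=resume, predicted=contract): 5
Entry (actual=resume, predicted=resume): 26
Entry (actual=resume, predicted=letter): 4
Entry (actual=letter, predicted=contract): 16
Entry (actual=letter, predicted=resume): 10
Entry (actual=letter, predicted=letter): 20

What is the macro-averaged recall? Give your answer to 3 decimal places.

0.627

Per-class recall (TP/(TP+FN)):
  contract: TP=19, FN=5+3=8 → 19/27 = 0.7037
  resume: TP=26, FN=5+4=9 → 26/35 = 0.7429
  letter: TP=20, FN=16+10=26 → 20/46 = 0.4348
Macro-recall = mean = (0.7037 + 0.7429 + 0.4348) / 3 = 0.627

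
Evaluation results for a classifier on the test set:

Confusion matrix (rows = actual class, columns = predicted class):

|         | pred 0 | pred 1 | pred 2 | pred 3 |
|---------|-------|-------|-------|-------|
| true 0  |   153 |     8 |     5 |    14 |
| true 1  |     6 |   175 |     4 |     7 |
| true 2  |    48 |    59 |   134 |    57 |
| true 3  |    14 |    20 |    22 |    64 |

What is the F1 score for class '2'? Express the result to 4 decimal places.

One-vs-rest for '2': TP = diagonal; FP = other classes predicted '2'; FN = '2' predicted as other.
F1 score = 2·TP/(2·TP+FP+FN).
2: TP=134, FP=5+4+22=31, FN=48+59+57=164 → 268/463 = 0.57883

0.5788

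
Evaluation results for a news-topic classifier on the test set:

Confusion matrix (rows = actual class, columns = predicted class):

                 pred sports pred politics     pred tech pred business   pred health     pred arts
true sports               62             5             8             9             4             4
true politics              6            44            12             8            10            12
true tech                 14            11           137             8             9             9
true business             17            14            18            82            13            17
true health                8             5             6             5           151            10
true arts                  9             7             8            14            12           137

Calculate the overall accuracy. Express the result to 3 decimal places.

0.677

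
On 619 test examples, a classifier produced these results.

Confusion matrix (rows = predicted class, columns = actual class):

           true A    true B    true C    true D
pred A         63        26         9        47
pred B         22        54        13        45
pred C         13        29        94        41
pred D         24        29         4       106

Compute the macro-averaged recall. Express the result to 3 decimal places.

Per-class recall (TP/(TP+FN)):
  A: TP=63, FN=22+13+24=59 → 63/122 = 0.5164
  B: TP=54, FN=26+29+29=84 → 54/138 = 0.3913
  C: TP=94, FN=9+13+4=26 → 94/120 = 0.7833
  D: TP=106, FN=47+45+41=133 → 106/239 = 0.4435
Macro-recall = mean = (0.5164 + 0.3913 + 0.7833 + 0.4435) / 4 = 0.534

0.534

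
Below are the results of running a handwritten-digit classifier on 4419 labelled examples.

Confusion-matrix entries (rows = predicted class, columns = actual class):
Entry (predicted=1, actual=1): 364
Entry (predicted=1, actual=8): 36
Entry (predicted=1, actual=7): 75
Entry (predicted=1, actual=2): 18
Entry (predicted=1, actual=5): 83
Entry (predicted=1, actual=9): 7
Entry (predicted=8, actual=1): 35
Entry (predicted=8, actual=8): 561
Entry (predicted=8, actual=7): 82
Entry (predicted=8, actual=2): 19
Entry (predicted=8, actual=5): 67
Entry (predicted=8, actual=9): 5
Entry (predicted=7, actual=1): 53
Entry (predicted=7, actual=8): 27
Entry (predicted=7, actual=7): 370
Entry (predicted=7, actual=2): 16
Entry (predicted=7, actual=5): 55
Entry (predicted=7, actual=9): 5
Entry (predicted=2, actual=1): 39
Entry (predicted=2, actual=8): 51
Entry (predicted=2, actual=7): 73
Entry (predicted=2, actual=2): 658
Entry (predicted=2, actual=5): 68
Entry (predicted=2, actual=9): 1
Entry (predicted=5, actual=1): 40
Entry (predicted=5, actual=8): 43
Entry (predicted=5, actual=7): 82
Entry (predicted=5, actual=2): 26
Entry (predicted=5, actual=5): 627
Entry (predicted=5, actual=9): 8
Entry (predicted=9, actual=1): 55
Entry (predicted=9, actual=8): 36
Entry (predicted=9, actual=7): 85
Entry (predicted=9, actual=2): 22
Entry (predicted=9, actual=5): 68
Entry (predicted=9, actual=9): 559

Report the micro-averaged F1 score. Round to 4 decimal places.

Micro-averaging pools counts across classes: ΣTP=3139, ΣFP=1280, ΣFN=1280.
Micro-F1 score = 2·TP/(2·TP+FP+FN) on pooled counts = 0.7103 (equals overall accuracy in single-label multiclass).

0.7103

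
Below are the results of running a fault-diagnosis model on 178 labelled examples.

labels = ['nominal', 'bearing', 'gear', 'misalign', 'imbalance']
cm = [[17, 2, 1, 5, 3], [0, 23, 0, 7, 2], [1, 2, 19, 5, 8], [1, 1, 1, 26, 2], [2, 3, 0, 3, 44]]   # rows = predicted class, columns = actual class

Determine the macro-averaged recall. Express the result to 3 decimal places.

Per-class recall (TP/(TP+FN)):
  nominal: TP=17, FN=0+1+1+2=4 → 17/21 = 0.8095
  bearing: TP=23, FN=2+2+1+3=8 → 23/31 = 0.7419
  gear: TP=19, FN=1+0+1+0=2 → 19/21 = 0.9048
  misalign: TP=26, FN=5+7+5+3=20 → 26/46 = 0.5652
  imbalance: TP=44, FN=3+2+8+2=15 → 44/59 = 0.7458
Macro-recall = mean = (0.8095 + 0.7419 + 0.9048 + 0.5652 + 0.7458) / 5 = 0.753

0.753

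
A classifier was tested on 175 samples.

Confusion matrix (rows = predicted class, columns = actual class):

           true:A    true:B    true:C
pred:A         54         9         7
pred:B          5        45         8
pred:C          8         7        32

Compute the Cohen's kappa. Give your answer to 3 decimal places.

0.619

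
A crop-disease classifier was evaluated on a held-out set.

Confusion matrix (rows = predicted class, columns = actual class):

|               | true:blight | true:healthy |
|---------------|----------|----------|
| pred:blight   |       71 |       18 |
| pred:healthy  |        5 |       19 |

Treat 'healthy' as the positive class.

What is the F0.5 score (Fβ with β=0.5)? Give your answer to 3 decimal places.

Fβ = (1+β²)·TP / ((1+β²)·TP + β²·FN + FP), with β²=1/4
= 1.25·19 / (1.25·19 + 0.25·18 + 5) = 0.714

0.714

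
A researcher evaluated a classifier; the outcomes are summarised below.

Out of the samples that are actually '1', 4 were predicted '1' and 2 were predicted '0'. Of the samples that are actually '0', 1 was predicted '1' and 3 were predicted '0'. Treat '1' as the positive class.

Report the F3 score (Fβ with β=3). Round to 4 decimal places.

0.6780

Fβ = (1+β²)·TP / ((1+β²)·TP + β²·FN + FP), with β²=9
= 10·4 / (10·4 + 9·2 + 1) = 0.6780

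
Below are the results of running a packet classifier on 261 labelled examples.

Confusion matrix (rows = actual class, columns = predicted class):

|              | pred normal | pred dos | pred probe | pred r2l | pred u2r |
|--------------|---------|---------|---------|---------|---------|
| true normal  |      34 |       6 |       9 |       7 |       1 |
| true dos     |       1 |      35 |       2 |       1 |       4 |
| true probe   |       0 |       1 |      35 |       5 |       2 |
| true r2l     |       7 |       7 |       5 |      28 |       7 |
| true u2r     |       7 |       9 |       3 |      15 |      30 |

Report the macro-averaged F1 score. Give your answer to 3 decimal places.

Per-class F1 score (2·TP/(2·TP+FP+FN)):
  normal: TP=34, FP=1+0+7+7=15, FN=6+9+7+1=23 → 68/106 = 0.6415
  dos: TP=35, FP=6+1+7+9=23, FN=1+2+1+4=8 → 70/101 = 0.6931
  probe: TP=35, FP=9+2+5+3=19, FN=0+1+5+2=8 → 70/97 = 0.7216
  r2l: TP=28, FP=7+1+5+15=28, FN=7+7+5+7=26 → 56/110 = 0.5091
  u2r: TP=30, FP=1+4+2+7=14, FN=7+9+3+15=34 → 60/108 = 0.5556
Macro-F1 score = mean = (0.6415 + 0.6931 + 0.7216 + 0.5091 + 0.5556) / 5 = 0.624

0.624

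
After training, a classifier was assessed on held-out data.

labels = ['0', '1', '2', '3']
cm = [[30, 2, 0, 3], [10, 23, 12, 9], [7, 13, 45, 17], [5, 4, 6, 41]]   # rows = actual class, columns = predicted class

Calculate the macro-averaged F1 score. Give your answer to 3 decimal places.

Per-class F1 score (2·TP/(2·TP+FP+FN)):
  0: TP=30, FP=10+7+5=22, FN=2+0+3=5 → 60/87 = 0.6897
  1: TP=23, FP=2+13+4=19, FN=10+12+9=31 → 46/96 = 0.4792
  2: TP=45, FP=0+12+6=18, FN=7+13+17=37 → 90/145 = 0.6207
  3: TP=41, FP=3+9+17=29, FN=5+4+6=15 → 82/126 = 0.6508
Macro-F1 score = mean = (0.6897 + 0.4792 + 0.6207 + 0.6508) / 4 = 0.610

0.610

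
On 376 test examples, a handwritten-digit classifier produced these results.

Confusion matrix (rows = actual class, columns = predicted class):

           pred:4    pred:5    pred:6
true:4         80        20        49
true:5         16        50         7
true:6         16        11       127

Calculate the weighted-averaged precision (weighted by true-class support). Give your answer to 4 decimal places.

Per-class precision (TP/(TP+FP)):
  4: TP=80, FP=16+16=32 → 80/112 = 0.71429
  5: TP=50, FP=20+11=31 → 50/81 = 0.61728
  6: TP=127, FP=49+7=56 → 127/183 = 0.69399
Weighted-precision = Σ (supportᵢ/N)·precisionᵢ with N=376: (149/376)·0.71429 + (73/376)·0.61728 + (154/376)·0.69399 = 0.6871

0.6871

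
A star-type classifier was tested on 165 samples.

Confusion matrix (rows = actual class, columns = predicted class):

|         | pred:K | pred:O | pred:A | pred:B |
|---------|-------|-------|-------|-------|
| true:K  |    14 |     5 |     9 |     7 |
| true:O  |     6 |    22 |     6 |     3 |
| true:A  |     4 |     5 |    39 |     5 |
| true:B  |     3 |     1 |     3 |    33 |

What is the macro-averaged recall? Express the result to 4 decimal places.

0.6389

Per-class recall (TP/(TP+FN)):
  K: TP=14, FN=5+9+7=21 → 14/35 = 0.40000
  O: TP=22, FN=6+6+3=15 → 22/37 = 0.59459
  A: TP=39, FN=4+5+5=14 → 39/53 = 0.73585
  B: TP=33, FN=3+1+3=7 → 33/40 = 0.82500
Macro-recall = mean = (0.40000 + 0.59459 + 0.73585 + 0.82500) / 4 = 0.6389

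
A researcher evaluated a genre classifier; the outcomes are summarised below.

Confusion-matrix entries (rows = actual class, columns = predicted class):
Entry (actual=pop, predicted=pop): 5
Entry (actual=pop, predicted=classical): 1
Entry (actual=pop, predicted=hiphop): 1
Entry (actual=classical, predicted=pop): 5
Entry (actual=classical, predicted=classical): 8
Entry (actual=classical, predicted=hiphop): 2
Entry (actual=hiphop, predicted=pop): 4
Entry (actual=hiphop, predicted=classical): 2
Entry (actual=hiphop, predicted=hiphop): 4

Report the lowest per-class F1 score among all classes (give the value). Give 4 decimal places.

Per-class F1 score (2·TP/(2·TP+FP+FN)):
  pop: TP=5, FP=5+4=9, FN=1+1=2 → 10/21 = 0.47619
  classical: TP=8, FP=1+2=3, FN=5+2=7 → 16/26 = 0.61538
  hiphop: TP=4, FP=1+2=3, FN=4+2=6 → 8/17 = 0.47059
Lowest is class 'hiphop' with F1 score = 0.4706.

0.4706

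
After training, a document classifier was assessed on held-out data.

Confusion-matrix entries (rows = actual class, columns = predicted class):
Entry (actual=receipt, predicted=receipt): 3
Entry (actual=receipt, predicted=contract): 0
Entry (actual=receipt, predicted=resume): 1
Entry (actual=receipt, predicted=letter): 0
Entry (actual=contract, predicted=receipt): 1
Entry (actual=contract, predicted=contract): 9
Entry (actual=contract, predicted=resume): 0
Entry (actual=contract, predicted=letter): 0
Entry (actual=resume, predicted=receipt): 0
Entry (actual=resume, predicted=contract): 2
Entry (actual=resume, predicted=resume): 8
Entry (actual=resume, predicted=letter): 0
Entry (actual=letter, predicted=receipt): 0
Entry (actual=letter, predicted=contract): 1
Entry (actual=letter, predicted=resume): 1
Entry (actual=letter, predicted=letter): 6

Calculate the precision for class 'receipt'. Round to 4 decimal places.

0.7500

Take TP from the diagonal, FP from the rest of the 'receipt' prediction marginal, FN from the rest of the 'receipt' actual marginal.
precision = TP/(TP+FP).
receipt: TP=3, FP=1+0+0=1 → 3/4 = 0.75000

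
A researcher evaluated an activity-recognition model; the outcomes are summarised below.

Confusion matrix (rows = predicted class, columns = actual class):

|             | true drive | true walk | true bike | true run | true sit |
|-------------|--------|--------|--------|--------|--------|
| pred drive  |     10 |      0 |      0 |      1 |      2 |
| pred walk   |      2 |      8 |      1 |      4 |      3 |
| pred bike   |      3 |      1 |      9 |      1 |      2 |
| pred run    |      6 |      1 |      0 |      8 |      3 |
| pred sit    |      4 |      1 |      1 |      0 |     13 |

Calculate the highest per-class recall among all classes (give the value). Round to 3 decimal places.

Per-class recall (TP/(TP+FN)):
  drive: TP=10, FN=2+3+6+4=15 → 10/25 = 0.4000
  walk: TP=8, FN=0+1+1+1=3 → 8/11 = 0.7273
  bike: TP=9, FN=0+1+0+1=2 → 9/11 = 0.8182
  run: TP=8, FN=1+4+1+0=6 → 8/14 = 0.5714
  sit: TP=13, FN=2+3+2+3=10 → 13/23 = 0.5652
Highest is class 'bike' with recall = 0.818.

0.818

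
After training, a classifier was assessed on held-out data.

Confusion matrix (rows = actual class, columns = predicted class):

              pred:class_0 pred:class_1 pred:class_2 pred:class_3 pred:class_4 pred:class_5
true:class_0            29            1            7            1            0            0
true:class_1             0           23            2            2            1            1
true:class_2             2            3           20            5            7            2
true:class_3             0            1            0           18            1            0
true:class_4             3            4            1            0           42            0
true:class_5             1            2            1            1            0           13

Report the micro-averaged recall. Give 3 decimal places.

0.747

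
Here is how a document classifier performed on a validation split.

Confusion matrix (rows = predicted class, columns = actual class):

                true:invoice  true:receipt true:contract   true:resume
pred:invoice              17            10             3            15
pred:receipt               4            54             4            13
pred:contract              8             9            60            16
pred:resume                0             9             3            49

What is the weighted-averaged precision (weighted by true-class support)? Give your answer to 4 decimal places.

Per-class precision (TP/(TP+FP)):
  invoice: TP=17, FP=10+3+15=28 → 17/45 = 0.37778
  receipt: TP=54, FP=4+4+13=21 → 54/75 = 0.72000
  contract: TP=60, FP=8+9+16=33 → 60/93 = 0.64516
  resume: TP=49, FP=0+9+3=12 → 49/61 = 0.80328
Weighted-precision = Σ (supportᵢ/N)·precisionᵢ with N=274: (29/274)·0.37778 + (82/274)·0.72000 + (70/274)·0.64516 + (93/274)·0.80328 = 0.6929

0.6929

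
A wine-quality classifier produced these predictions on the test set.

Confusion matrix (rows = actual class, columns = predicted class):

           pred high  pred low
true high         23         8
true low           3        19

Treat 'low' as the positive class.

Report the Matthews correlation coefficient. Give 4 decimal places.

MCC = (TP·TN − FP·FN) / √((TP+FP)(TP+FN)(TN+FP)(TN+FN))
Numerator = 19·23 − 8·3 = 413
Denominator = √(27·22·31·26) = √478764 = 691.9277
MCC = 413 / 691.9277 = 0.5969

0.5969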